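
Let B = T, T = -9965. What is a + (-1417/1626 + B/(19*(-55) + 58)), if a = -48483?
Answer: -25931239945/534954 ≈ -48474.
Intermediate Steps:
B = -9965
a + (-1417/1626 + B/(19*(-55) + 58)) = -48483 + (-1417/1626 - 9965/(19*(-55) + 58)) = -48483 + (-1417*1/1626 - 9965/(-1045 + 58)) = -48483 + (-1417/1626 - 9965/(-987)) = -48483 + (-1417/1626 - 9965*(-1/987)) = -48483 + (-1417/1626 + 9965/987) = -48483 + 4934837/534954 = -25931239945/534954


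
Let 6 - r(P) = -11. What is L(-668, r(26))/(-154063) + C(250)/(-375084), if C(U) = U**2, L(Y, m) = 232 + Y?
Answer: -2366350219/14446641573 ≈ -0.16380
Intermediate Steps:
r(P) = 17 (r(P) = 6 - 1*(-11) = 6 + 11 = 17)
L(-668, r(26))/(-154063) + C(250)/(-375084) = (232 - 668)/(-154063) + 250**2/(-375084) = -436*(-1/154063) + 62500*(-1/375084) = 436/154063 - 15625/93771 = -2366350219/14446641573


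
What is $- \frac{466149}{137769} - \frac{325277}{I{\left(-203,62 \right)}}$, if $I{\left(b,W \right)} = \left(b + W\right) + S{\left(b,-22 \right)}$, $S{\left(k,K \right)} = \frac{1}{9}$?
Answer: $\frac{134242235395}{58230364} \approx 2305.4$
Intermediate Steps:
$S{\left(k,K \right)} = \frac{1}{9}$
$I{\left(b,W \right)} = \frac{1}{9} + W + b$ ($I{\left(b,W \right)} = \left(b + W\right) + \frac{1}{9} = \left(W + b\right) + \frac{1}{9} = \frac{1}{9} + W + b$)
$- \frac{466149}{137769} - \frac{325277}{I{\left(-203,62 \right)}} = - \frac{466149}{137769} - \frac{325277}{\frac{1}{9} + 62 - 203} = \left(-466149\right) \frac{1}{137769} - \frac{325277}{- \frac{1268}{9}} = - \frac{155383}{45923} - - \frac{2927493}{1268} = - \frac{155383}{45923} + \frac{2927493}{1268} = \frac{134242235395}{58230364}$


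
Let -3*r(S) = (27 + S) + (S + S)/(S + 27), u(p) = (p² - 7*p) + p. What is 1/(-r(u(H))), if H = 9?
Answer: 3/55 ≈ 0.054545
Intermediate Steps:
u(p) = p² - 6*p
r(S) = -9 - S/3 - 2*S/(3*(27 + S)) (r(S) = -((27 + S) + (S + S)/(S + 27))/3 = -((27 + S) + (2*S)/(27 + S))/3 = -((27 + S) + 2*S/(27 + S))/3 = -(27 + S + 2*S/(27 + S))/3 = -9 - S/3 - 2*S/(3*(27 + S)))
1/(-r(u(H))) = 1/(-(-729 - (9*(-6 + 9))² - 504*(-6 + 9))/(3*(27 + 9*(-6 + 9)))) = 1/(-(-729 - (9*3)² - 504*3)/(3*(27 + 9*3))) = 1/(-(-729 - 1*27² - 56*27)/(3*(27 + 27))) = 1/(-(-729 - 1*729 - 1512)/(3*54)) = 1/(-(-729 - 729 - 1512)/(3*54)) = 1/(-(-2970)/(3*54)) = 1/(-1*(-55/3)) = 1/(55/3) = 3/55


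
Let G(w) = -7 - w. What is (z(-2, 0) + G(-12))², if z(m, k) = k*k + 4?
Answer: 81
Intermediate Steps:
z(m, k) = 4 + k² (z(m, k) = k² + 4 = 4 + k²)
(z(-2, 0) + G(-12))² = ((4 + 0²) + (-7 - 1*(-12)))² = ((4 + 0) + (-7 + 12))² = (4 + 5)² = 9² = 81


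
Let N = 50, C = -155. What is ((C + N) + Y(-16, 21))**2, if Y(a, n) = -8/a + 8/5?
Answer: 1058841/100 ≈ 10588.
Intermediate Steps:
Y(a, n) = 8/5 - 8/a (Y(a, n) = -8/a + 8*(1/5) = -8/a + 8/5 = 8/5 - 8/a)
((C + N) + Y(-16, 21))**2 = ((-155 + 50) + (8/5 - 8/(-16)))**2 = (-105 + (8/5 - 8*(-1/16)))**2 = (-105 + (8/5 + 1/2))**2 = (-105 + 21/10)**2 = (-1029/10)**2 = 1058841/100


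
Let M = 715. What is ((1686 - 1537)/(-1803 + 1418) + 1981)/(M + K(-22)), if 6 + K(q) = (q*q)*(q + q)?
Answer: -762536/7925995 ≈ -0.096207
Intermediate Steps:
K(q) = -6 + 2*q³ (K(q) = -6 + (q*q)*(q + q) = -6 + q²*(2*q) = -6 + 2*q³)
((1686 - 1537)/(-1803 + 1418) + 1981)/(M + K(-22)) = ((1686 - 1537)/(-1803 + 1418) + 1981)/(715 + (-6 + 2*(-22)³)) = (149/(-385) + 1981)/(715 + (-6 + 2*(-10648))) = (149*(-1/385) + 1981)/(715 + (-6 - 21296)) = (-149/385 + 1981)/(715 - 21302) = (762536/385)/(-20587) = (762536/385)*(-1/20587) = -762536/7925995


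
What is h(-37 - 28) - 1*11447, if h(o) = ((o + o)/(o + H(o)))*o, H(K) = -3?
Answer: -393423/34 ≈ -11571.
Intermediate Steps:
h(o) = 2*o²/(-3 + o) (h(o) = ((o + o)/(o - 3))*o = ((2*o)/(-3 + o))*o = (2*o/(-3 + o))*o = 2*o²/(-3 + o))
h(-37 - 28) - 1*11447 = 2*(-37 - 28)²/(-3 + (-37 - 28)) - 1*11447 = 2*(-65)²/(-3 - 65) - 11447 = 2*4225/(-68) - 11447 = 2*4225*(-1/68) - 11447 = -4225/34 - 11447 = -393423/34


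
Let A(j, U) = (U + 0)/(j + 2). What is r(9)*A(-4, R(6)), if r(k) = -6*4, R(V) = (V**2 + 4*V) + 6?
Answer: 792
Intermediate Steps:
R(V) = 6 + V**2 + 4*V
r(k) = -24
A(j, U) = U/(2 + j)
r(9)*A(-4, R(6)) = -24*(6 + 6**2 + 4*6)/(2 - 4) = -24*(6 + 36 + 24)/(-2) = -1584*(-1)/2 = -24*(-33) = 792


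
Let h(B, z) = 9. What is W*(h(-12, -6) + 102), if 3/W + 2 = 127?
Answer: 333/125 ≈ 2.6640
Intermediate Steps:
W = 3/125 (W = 3/(-2 + 127) = 3/125 ≈ 0.024000)
W*(h(-12, -6) + 102) = 3*(9 + 102)/125 = (3/125)*111 = 333/125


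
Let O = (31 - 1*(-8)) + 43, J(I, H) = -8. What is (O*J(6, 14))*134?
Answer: -87904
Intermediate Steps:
O = 82 (O = (31 + 8) + 43 = 39 + 43 = 82)
(O*J(6, 14))*134 = (82*(-8))*134 = -656*134 = -87904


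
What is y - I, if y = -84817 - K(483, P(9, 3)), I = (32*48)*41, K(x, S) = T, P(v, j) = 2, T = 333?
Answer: -148126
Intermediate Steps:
K(x, S) = 333
I = 62976 (I = 1536*41 = 62976)
y = -85150 (y = -84817 - 1*333 = -84817 - 333 = -85150)
y - I = -85150 - 1*62976 = -85150 - 62976 = -148126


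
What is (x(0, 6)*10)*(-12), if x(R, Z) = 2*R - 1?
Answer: 120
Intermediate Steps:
x(R, Z) = -1 + 2*R
(x(0, 6)*10)*(-12) = ((-1 + 2*0)*10)*(-12) = ((-1 + 0)*10)*(-12) = -1*10*(-12) = -10*(-12) = 120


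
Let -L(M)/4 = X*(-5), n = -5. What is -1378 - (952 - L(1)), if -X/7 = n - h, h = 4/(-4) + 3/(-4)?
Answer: -1875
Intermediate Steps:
h = -7/4 (h = 4*(-¼) + 3*(-¼) = -1 - ¾ = -7/4 ≈ -1.7500)
X = 91/4 (X = -7*(-5 - 1*(-7/4)) = -7*(-5 + 7/4) = -7*(-13/4) = 91/4 ≈ 22.750)
L(M) = 455 (L(M) = -91*(-5) = -4*(-455/4) = 455)
-1378 - (952 - L(1)) = -1378 - (952 - 1*455) = -1378 - (952 - 455) = -1378 - 1*497 = -1378 - 497 = -1875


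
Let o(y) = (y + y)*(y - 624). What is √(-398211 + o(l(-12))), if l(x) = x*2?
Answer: I*√367107 ≈ 605.89*I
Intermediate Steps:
l(x) = 2*x
o(y) = 2*y*(-624 + y) (o(y) = (2*y)*(-624 + y) = 2*y*(-624 + y))
√(-398211 + o(l(-12))) = √(-398211 + 2*(2*(-12))*(-624 + 2*(-12))) = √(-398211 + 2*(-24)*(-624 - 24)) = √(-398211 + 2*(-24)*(-648)) = √(-398211 + 31104) = √(-367107) = I*√367107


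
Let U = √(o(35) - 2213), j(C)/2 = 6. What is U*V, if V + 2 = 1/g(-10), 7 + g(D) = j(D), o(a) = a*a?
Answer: -18*I*√247/5 ≈ -56.578*I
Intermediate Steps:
j(C) = 12 (j(C) = 2*6 = 12)
o(a) = a²
g(D) = 5 (g(D) = -7 + 12 = 5)
U = 2*I*√247 (U = √(35² - 2213) = √(1225 - 2213) = √(-988) = 2*I*√247 ≈ 31.432*I)
V = -9/5 (V = -2 + 1/5 = -2 + ⅕ = -9/5 ≈ -1.8000)
U*V = (2*I*√247)*(-9/5) = -18*I*√247/5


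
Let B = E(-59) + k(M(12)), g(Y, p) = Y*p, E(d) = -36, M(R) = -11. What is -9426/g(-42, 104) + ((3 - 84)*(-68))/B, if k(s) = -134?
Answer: -110081/3640 ≈ -30.242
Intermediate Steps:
B = -170 (B = -36 - 134 = -170)
-9426/g(-42, 104) + ((3 - 84)*(-68))/B = -9426/((-42*104)) + ((3 - 84)*(-68))/(-170) = -9426/(-4368) - 81*(-68)*(-1/170) = -9426*(-1/4368) + 5508*(-1/170) = 1571/728 - 162/5 = -110081/3640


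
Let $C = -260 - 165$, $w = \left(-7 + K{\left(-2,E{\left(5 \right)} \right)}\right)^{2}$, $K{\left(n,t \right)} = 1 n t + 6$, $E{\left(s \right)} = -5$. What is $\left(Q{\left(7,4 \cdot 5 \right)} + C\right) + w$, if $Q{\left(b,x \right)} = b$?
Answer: $-337$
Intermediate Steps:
$K{\left(n,t \right)} = 6 + n t$ ($K{\left(n,t \right)} = n t + 6 = 6 + n t$)
$w = 81$ ($w = \left(-7 + \left(6 - -10\right)\right)^{2} = \left(-7 + \left(6 + 10\right)\right)^{2} = \left(-7 + 16\right)^{2} = 9^{2} = 81$)
$C = -425$
$\left(Q{\left(7,4 \cdot 5 \right)} + C\right) + w = \left(7 - 425\right) + 81 = -418 + 81 = -337$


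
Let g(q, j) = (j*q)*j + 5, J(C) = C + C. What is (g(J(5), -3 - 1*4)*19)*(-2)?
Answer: -18810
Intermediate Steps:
J(C) = 2*C
g(q, j) = 5 + q*j² (g(q, j) = q*j² + 5 = 5 + q*j²)
(g(J(5), -3 - 1*4)*19)*(-2) = ((5 + (2*5)*(-3 - 1*4)²)*19)*(-2) = ((5 + 10*(-3 - 4)²)*19)*(-2) = ((5 + 10*(-7)²)*19)*(-2) = ((5 + 10*49)*19)*(-2) = ((5 + 490)*19)*(-2) = (495*19)*(-2) = 9405*(-2) = -18810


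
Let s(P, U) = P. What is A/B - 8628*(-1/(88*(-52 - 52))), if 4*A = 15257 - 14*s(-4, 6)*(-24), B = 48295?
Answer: -7401083/8499920 ≈ -0.87072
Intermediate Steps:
A = 13913/4 (A = (15257 - 14*(-4)*(-24))/4 = (15257 + 56*(-24))/4 = (15257 - 1344)/4 = (¼)*13913 = 13913/4 ≈ 3478.3)
A/B - 8628*(-1/(88*(-52 - 52))) = (13913/4)/48295 - 8628*(-1/(88*(-52 - 52))) = (13913/4)*(1/48295) - 8628/((-88*(-104))) = 13913/193180 - 8628/9152 = 13913/193180 - 8628*1/9152 = 13913/193180 - 2157/2288 = -7401083/8499920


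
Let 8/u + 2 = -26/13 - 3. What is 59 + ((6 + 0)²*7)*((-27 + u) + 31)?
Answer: 779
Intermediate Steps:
u = -8/7 (u = 8/(-2 + (-26/13 - 3)) = 8/(-2 + (-26*1/13 - 3)) = 8/(-2 + (-2 - 3)) = 8/(-2 - 5) = 8/(-7) = 8*(-⅐) = -8/7 ≈ -1.1429)
59 + ((6 + 0)²*7)*((-27 + u) + 31) = 59 + ((6 + 0)²*7)*((-27 - 8/7) + 31) = 59 + (6²*7)*(-197/7 + 31) = 59 + (36*7)*(20/7) = 59 + 252*(20/7) = 59 + 720 = 779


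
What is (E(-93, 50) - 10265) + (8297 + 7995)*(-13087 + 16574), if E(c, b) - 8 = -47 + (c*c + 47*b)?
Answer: 56810899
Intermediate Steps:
E(c, b) = -39 + c² + 47*b (E(c, b) = 8 + (-47 + (c*c + 47*b)) = 8 + (-47 + (c² + 47*b)) = 8 + (-47 + c² + 47*b) = -39 + c² + 47*b)
(E(-93, 50) - 10265) + (8297 + 7995)*(-13087 + 16574) = ((-39 + (-93)² + 47*50) - 10265) + (8297 + 7995)*(-13087 + 16574) = ((-39 + 8649 + 2350) - 10265) + 16292*3487 = (10960 - 10265) + 56810204 = 695 + 56810204 = 56810899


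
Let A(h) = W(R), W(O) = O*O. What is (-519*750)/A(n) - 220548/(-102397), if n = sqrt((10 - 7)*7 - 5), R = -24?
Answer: -2207277589/3276704 ≈ -673.63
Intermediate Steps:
n = 4 (n = sqrt(3*7 - 5) = sqrt(21 - 5) = sqrt(16) = 4)
W(O) = O**2
A(h) = 576 (A(h) = (-24)**2 = 576)
(-519*750)/A(n) - 220548/(-102397) = -519*750/576 - 220548/(-102397) = -389250*1/576 - 220548*(-1/102397) = -21625/32 + 220548/102397 = -2207277589/3276704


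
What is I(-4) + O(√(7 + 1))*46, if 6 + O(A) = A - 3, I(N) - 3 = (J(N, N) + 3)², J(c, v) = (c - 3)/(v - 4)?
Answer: -25343/64 + 92*√2 ≈ -265.88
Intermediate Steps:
J(c, v) = (-3 + c)/(-4 + v)
I(N) = 3 + (3 + (-3 + N)/(-4 + N))² (I(N) = 3 + ((-3 + N)/(-4 + N) + 3)² = 3 + (3 + (-3 + N)/(-4 + N))²)
O(A) = -9 + A (O(A) = -6 + (A - 3) = -6 + (-3 + A) = -9 + A)
I(-4) + O(√(7 + 1))*46 = (3 + (-15 + 4*(-4))²/(-4 - 4)²) + (-9 + √(7 + 1))*46 = (3 + (-15 - 16)²/(-8)²) + (-9 + √8)*46 = (3 + (-31)²*(1/64)) + (-9 + 2*√2)*46 = (3 + 961*(1/64)) + (-414 + 92*√2) = (3 + 961/64) + (-414 + 92*√2) = 1153/64 + (-414 + 92*√2) = -25343/64 + 92*√2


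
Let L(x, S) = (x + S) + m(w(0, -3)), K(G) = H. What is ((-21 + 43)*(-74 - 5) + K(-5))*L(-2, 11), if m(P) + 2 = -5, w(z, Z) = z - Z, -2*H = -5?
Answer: -3471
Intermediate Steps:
H = 5/2 (H = -½*(-5) = 5/2 ≈ 2.5000)
K(G) = 5/2
m(P) = -7 (m(P) = -2 - 5 = -7)
L(x, S) = -7 + S + x (L(x, S) = (x + S) - 7 = (S + x) - 7 = -7 + S + x)
((-21 + 43)*(-74 - 5) + K(-5))*L(-2, 11) = ((-21 + 43)*(-74 - 5) + 5/2)*(-7 + 11 - 2) = (22*(-79) + 5/2)*2 = (-1738 + 5/2)*2 = -3471/2*2 = -3471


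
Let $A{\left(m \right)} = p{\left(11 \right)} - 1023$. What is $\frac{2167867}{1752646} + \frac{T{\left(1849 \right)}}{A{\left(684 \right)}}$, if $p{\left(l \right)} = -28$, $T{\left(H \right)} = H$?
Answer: $- \frac{962214237}{1842030946} \approx -0.52237$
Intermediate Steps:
$A{\left(m \right)} = -1051$ ($A{\left(m \right)} = -28 - 1023 = -1051$)
$\frac{2167867}{1752646} + \frac{T{\left(1849 \right)}}{A{\left(684 \right)}} = \frac{2167867}{1752646} + \frac{1849}{-1051} = 2167867 \cdot \frac{1}{1752646} + 1849 \left(- \frac{1}{1051}\right) = \frac{2167867}{1752646} - \frac{1849}{1051} = - \frac{962214237}{1842030946}$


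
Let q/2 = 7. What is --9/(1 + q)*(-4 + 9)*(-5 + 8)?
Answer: 9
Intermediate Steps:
q = 14 (q = 2*7 = 14)
--9/(1 + q)*(-4 + 9)*(-5 + 8) = --9/(1 + 14)*(-4 + 9)*(-5 + 8) = --9/15*5*3 = -(1/15)*(-9)*15 = -(-3)*15/5 = -1*(-9) = 9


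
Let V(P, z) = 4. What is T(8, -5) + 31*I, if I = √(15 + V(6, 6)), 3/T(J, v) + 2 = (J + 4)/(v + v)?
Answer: -15/16 + 31*√19 ≈ 134.19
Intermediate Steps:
T(J, v) = 3/(-2 + (4 + J)/(2*v)) (T(J, v) = 3/(-2 + (J + 4)/(v + v)) = 3/(-2 + (4 + J)/((2*v))) = 3/(-2 + (4 + J)*(1/(2*v))) = 3/(-2 + (4 + J)/(2*v)))
I = √19 (I = √(15 + 4) = √19 ≈ 4.3589)
T(8, -5) + 31*I = 6*(-5)/(4 + 8 - 4*(-5)) + 31*√19 = 6*(-5)/(4 + 8 + 20) + 31*√19 = 6*(-5)/32 + 31*√19 = 6*(-5)*(1/32) + 31*√19 = -15/16 + 31*√19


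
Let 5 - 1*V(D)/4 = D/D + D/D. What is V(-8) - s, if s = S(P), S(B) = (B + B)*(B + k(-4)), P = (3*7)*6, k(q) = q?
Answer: -30732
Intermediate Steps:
P = 126 (P = 21*6 = 126)
V(D) = 12 (V(D) = 20 - 4*(D/D + D/D) = 20 - 4*(1 + 1) = 20 - 4*2 = 20 - 8 = 12)
S(B) = 2*B*(-4 + B) (S(B) = (B + B)*(B - 4) = (2*B)*(-4 + B) = 2*B*(-4 + B))
s = 30744 (s = 2*126*(-4 + 126) = 2*126*122 = 30744)
V(-8) - s = 12 - 1*30744 = 12 - 30744 = -30732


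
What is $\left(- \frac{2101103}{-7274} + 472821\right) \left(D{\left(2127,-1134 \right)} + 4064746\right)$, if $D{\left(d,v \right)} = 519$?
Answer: $\frac{13990207267985105}{7274} \approx 1.9233 \cdot 10^{12}$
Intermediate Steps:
$\left(- \frac{2101103}{-7274} + 472821\right) \left(D{\left(2127,-1134 \right)} + 4064746\right) = \left(- \frac{2101103}{-7274} + 472821\right) \left(519 + 4064746\right) = \left(\left(-2101103\right) \left(- \frac{1}{7274}\right) + 472821\right) 4065265 = \left(\frac{2101103}{7274} + 472821\right) 4065265 = \frac{3441401057}{7274} \cdot 4065265 = \frac{13990207267985105}{7274}$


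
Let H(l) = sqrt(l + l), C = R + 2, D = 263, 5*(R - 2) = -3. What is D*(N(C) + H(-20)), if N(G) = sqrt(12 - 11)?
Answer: 263 + 526*I*sqrt(10) ≈ 263.0 + 1663.4*I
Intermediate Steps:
R = 7/5 (R = 2 + (1/5)*(-3) = 2 - 3/5 = 7/5 ≈ 1.4000)
C = 17/5 (C = 7/5 + 2 = 17/5 ≈ 3.4000)
H(l) = sqrt(2)*sqrt(l) (H(l) = sqrt(2*l) = sqrt(2)*sqrt(l))
N(G) = 1 (N(G) = sqrt(1) = 1)
D*(N(C) + H(-20)) = 263*(1 + sqrt(2)*sqrt(-20)) = 263*(1 + sqrt(2)*(2*I*sqrt(5))) = 263*(1 + 2*I*sqrt(10)) = 263 + 526*I*sqrt(10)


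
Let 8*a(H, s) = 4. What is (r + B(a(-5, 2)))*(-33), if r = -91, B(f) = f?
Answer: 5973/2 ≈ 2986.5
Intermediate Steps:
a(H, s) = ½ (a(H, s) = (⅛)*4 = ½)
(r + B(a(-5, 2)))*(-33) = (-91 + ½)*(-33) = -181/2*(-33) = 5973/2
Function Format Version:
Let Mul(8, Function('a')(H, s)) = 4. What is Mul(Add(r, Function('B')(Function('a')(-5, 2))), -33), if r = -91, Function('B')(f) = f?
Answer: Rational(5973, 2) ≈ 2986.5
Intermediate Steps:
Function('a')(H, s) = Rational(1, 2) (Function('a')(H, s) = Mul(Rational(1, 8), 4) = Rational(1, 2))
Mul(Add(r, Function('B')(Function('a')(-5, 2))), -33) = Mul(Add(-91, Rational(1, 2)), -33) = Mul(Rational(-181, 2), -33) = Rational(5973, 2)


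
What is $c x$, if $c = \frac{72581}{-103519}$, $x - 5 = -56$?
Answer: $\frac{3701631}{103519} \approx 35.758$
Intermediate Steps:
$x = -51$ ($x = 5 - 56 = -51$)
$c = - \frac{72581}{103519}$ ($c = 72581 \left(- \frac{1}{103519}\right) = - \frac{72581}{103519} \approx -0.70114$)
$c x = \left(- \frac{72581}{103519}\right) \left(-51\right) = \frac{3701631}{103519}$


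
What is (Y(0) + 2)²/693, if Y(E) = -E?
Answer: 4/693 ≈ 0.0057720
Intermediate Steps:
(Y(0) + 2)²/693 = (-1*0 + 2)²/693 = (0 + 2)²*(1/693) = 2²*(1/693) = 4*(1/693) = 4/693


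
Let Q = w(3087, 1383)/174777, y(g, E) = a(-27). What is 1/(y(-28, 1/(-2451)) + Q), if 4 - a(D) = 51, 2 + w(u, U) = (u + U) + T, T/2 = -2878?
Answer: -7599/357209 ≈ -0.021273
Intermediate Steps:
T = -5756 (T = 2*(-2878) = -5756)
w(u, U) = -5758 + U + u (w(u, U) = -2 + ((u + U) - 5756) = -2 + ((U + u) - 5756) = -2 + (-5756 + U + u) = -5758 + U + u)
a(D) = -47 (a(D) = 4 - 1*51 = 4 - 51 = -47)
y(g, E) = -47
Q = -56/7599 (Q = (-5758 + 1383 + 3087)/174777 = -1288*1/174777 = -56/7599 ≈ -0.0073694)
1/(y(-28, 1/(-2451)) + Q) = 1/(-47 - 56/7599) = 1/(-357209/7599) = -7599/357209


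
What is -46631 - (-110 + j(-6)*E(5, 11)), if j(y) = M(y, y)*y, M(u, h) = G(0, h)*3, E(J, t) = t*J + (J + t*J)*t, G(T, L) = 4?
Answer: 4959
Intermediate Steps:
E(J, t) = J*t + t*(J + J*t) (E(J, t) = J*t + (J + J*t)*t = J*t + t*(J + J*t))
M(u, h) = 12 (M(u, h) = 4*3 = 12)
j(y) = 12*y
-46631 - (-110 + j(-6)*E(5, 11)) = -46631 - (-110 + (12*(-6))*(5*11*(2 + 11))) = -46631 - (-110 - 360*11*13) = -46631 - (-110 - 72*715) = -46631 - (-110 - 51480) = -46631 - 1*(-51590) = -46631 + 51590 = 4959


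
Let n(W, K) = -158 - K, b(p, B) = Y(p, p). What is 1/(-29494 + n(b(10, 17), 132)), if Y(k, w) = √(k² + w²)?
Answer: -1/29784 ≈ -3.3575e-5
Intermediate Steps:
b(p, B) = √2*√(p²) (b(p, B) = √(p² + p²) = √(2*p²) = √2*√(p²))
1/(-29494 + n(b(10, 17), 132)) = 1/(-29494 + (-158 - 1*132)) = 1/(-29494 + (-158 - 132)) = 1/(-29494 - 290) = 1/(-29784) = -1/29784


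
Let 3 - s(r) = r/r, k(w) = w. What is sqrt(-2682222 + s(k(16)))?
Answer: 2*I*sqrt(670555) ≈ 1637.7*I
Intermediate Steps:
s(r) = 2 (s(r) = 3 - r/r = 3 - 1*1 = 3 - 1 = 2)
sqrt(-2682222 + s(k(16))) = sqrt(-2682222 + 2) = sqrt(-2682220) = 2*I*sqrt(670555)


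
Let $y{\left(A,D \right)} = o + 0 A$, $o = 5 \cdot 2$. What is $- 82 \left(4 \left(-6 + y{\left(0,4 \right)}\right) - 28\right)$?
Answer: $984$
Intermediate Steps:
$o = 10$
$y{\left(A,D \right)} = 10$ ($y{\left(A,D \right)} = 10 + 0 A = 10 + 0 = 10$)
$- 82 \left(4 \left(-6 + y{\left(0,4 \right)}\right) - 28\right) = - 82 \left(4 \left(-6 + 10\right) - 28\right) = - 82 \left(4 \cdot 4 - 28\right) = - 82 \left(16 - 28\right) = \left(-82\right) \left(-12\right) = 984$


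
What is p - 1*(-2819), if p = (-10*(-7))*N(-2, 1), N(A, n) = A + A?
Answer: 2539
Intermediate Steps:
N(A, n) = 2*A
p = -280 (p = (-10*(-7))*(2*(-2)) = 70*(-4) = -280)
p - 1*(-2819) = -280 - 1*(-2819) = -280 + 2819 = 2539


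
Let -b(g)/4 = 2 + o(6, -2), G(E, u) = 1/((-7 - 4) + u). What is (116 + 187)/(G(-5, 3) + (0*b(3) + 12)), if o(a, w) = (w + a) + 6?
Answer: 2424/95 ≈ 25.516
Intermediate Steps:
G(E, u) = 1/(-11 + u)
o(a, w) = 6 + a + w (o(a, w) = (a + w) + 6 = 6 + a + w)
b(g) = -48 (b(g) = -4*(2 + (6 + 6 - 2)) = -4*(2 + 10) = -4*12 = -48)
(116 + 187)/(G(-5, 3) + (0*b(3) + 12)) = (116 + 187)/(1/(-11 + 3) + (0*(-48) + 12)) = 303/(1/(-8) + (0 + 12)) = 303/(-⅛ + 12) = 303/(95/8) = 303*(8/95) = 2424/95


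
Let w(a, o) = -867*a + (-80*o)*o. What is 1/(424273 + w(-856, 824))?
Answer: -1/53151655 ≈ -1.8814e-8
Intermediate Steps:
w(a, o) = -867*a - 80*o²
1/(424273 + w(-856, 824)) = 1/(424273 + (-867*(-856) - 80*824²)) = 1/(424273 + (742152 - 80*678976)) = 1/(424273 + (742152 - 54318080)) = 1/(424273 - 53575928) = 1/(-53151655) = -1/53151655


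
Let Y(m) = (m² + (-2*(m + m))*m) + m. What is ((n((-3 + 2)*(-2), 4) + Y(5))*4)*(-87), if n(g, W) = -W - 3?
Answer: 26796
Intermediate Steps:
n(g, W) = -3 - W
Y(m) = m - 3*m² (Y(m) = (m² + (-4*m)*m) + m = (m² - 4*m²) + m = -3*m² + m = m - 3*m²)
((n((-3 + 2)*(-2), 4) + Y(5))*4)*(-87) = (((-3 - 1*4) + 5*(1 - 3*5))*4)*(-87) = (((-3 - 4) + 5*(1 - 15))*4)*(-87) = ((-7 + 5*(-14))*4)*(-87) = ((-7 - 70)*4)*(-87) = -77*4*(-87) = -308*(-87) = 26796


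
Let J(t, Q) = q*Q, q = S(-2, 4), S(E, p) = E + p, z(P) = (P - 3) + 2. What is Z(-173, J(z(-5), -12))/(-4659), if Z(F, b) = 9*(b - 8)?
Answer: 96/1553 ≈ 0.061816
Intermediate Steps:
z(P) = -1 + P (z(P) = (-3 + P) + 2 = -1 + P)
q = 2 (q = -2 + 4 = 2)
J(t, Q) = 2*Q
Z(F, b) = -72 + 9*b (Z(F, b) = 9*(-8 + b) = -72 + 9*b)
Z(-173, J(z(-5), -12))/(-4659) = (-72 + 9*(2*(-12)))/(-4659) = (-72 + 9*(-24))*(-1/4659) = (-72 - 216)*(-1/4659) = -288*(-1/4659) = 96/1553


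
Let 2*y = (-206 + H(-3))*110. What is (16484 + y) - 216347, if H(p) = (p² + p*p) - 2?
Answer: -210313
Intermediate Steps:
H(p) = -2 + 2*p² (H(p) = (p² + p²) - 2 = 2*p² - 2 = -2 + 2*p²)
y = -10450 (y = ((-206 + (-2 + 2*(-3)²))*110)/2 = ((-206 + (-2 + 2*9))*110)/2 = ((-206 + (-2 + 18))*110)/2 = ((-206 + 16)*110)/2 = (-190*110)/2 = (½)*(-20900) = -10450)
(16484 + y) - 216347 = (16484 - 10450) - 216347 = 6034 - 216347 = -210313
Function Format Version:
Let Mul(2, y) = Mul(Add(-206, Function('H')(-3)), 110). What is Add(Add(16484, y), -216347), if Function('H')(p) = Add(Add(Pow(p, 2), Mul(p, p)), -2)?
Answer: -210313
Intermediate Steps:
Function('H')(p) = Add(-2, Mul(2, Pow(p, 2))) (Function('H')(p) = Add(Add(Pow(p, 2), Pow(p, 2)), -2) = Add(Mul(2, Pow(p, 2)), -2) = Add(-2, Mul(2, Pow(p, 2))))
y = -10450 (y = Mul(Rational(1, 2), Mul(Add(-206, Add(-2, Mul(2, Pow(-3, 2)))), 110)) = Mul(Rational(1, 2), Mul(Add(-206, Add(-2, Mul(2, 9))), 110)) = Mul(Rational(1, 2), Mul(Add(-206, Add(-2, 18)), 110)) = Mul(Rational(1, 2), Mul(Add(-206, 16), 110)) = Mul(Rational(1, 2), Mul(-190, 110)) = Mul(Rational(1, 2), -20900) = -10450)
Add(Add(16484, y), -216347) = Add(Add(16484, -10450), -216347) = Add(6034, -216347) = -210313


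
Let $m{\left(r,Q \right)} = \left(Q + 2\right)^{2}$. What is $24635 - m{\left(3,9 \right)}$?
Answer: $24514$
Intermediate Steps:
$m{\left(r,Q \right)} = \left(2 + Q\right)^{2}$
$24635 - m{\left(3,9 \right)} = 24635 - \left(2 + 9\right)^{2} = 24635 - 11^{2} = 24635 - 121 = 24514$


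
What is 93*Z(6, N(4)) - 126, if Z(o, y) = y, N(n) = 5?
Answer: 339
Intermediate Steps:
93*Z(6, N(4)) - 126 = 93*5 - 126 = 465 - 126 = 339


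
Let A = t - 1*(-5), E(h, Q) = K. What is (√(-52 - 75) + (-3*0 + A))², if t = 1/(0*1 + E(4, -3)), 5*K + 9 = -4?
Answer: -17863/169 + 120*I*√127/13 ≈ -105.7 + 104.03*I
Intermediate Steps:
K = -13/5 (K = -9/5 + (⅕)*(-4) = -9/5 - ⅘ = -13/5 ≈ -2.6000)
E(h, Q) = -13/5
t = -5/13 (t = 1/(0*1 - 13/5) = 1/(0 - 13/5) = 1/(-13/5) = -5/13 ≈ -0.38462)
A = 60/13 (A = -5/13 - 1*(-5) = -5/13 + 5 = 60/13 ≈ 4.6154)
(√(-52 - 75) + (-3*0 + A))² = (√(-52 - 75) + (-3*0 + 60/13))² = (√(-127) + (0 + 60/13))² = (I*√127 + 60/13)² = (60/13 + I*√127)²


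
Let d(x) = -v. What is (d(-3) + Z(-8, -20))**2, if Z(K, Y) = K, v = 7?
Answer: 225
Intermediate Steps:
d(x) = -7 (d(x) = -1*7 = -7)
(d(-3) + Z(-8, -20))**2 = (-7 - 8)**2 = (-15)**2 = 225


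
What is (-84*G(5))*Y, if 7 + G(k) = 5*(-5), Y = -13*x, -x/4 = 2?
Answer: 279552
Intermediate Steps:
x = -8 (x = -4*2 = -8)
Y = 104 (Y = -13*(-8) = 104)
G(k) = -32 (G(k) = -7 + 5*(-5) = -7 - 25 = -32)
(-84*G(5))*Y = -84*(-32)*104 = 2688*104 = 279552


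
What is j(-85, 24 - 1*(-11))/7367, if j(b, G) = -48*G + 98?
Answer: -1582/7367 ≈ -0.21474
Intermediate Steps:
j(b, G) = 98 - 48*G
j(-85, 24 - 1*(-11))/7367 = (98 - 48*(24 - 1*(-11)))/7367 = (98 - 48*(24 + 11))*(1/7367) = (98 - 48*35)*(1/7367) = (98 - 1680)*(1/7367) = -1582*1/7367 = -1582/7367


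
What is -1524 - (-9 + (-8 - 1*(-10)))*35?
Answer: -1279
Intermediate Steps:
-1524 - (-9 + (-8 - 1*(-10)))*35 = -1524 - (-9 + (-8 + 10))*35 = -1524 - (-9 + 2)*35 = -1524 - (-7)*35 = -1524 - 1*(-245) = -1524 + 245 = -1279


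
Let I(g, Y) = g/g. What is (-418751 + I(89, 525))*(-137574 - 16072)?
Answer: 64339262500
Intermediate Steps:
I(g, Y) = 1
(-418751 + I(89, 525))*(-137574 - 16072) = (-418751 + 1)*(-137574 - 16072) = -418750*(-153646) = 64339262500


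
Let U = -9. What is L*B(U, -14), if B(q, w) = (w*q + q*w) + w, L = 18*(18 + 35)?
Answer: 227052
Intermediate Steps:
L = 954 (L = 18*53 = 954)
B(q, w) = w + 2*q*w (B(q, w) = (q*w + q*w) + w = 2*q*w + w = w + 2*q*w)
L*B(U, -14) = 954*(-14*(1 + 2*(-9))) = 954*(-14*(1 - 18)) = 954*(-14*(-17)) = 954*238 = 227052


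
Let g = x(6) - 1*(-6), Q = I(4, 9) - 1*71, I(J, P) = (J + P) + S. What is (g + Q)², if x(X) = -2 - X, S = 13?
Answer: 2209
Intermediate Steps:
I(J, P) = 13 + J + P (I(J, P) = (J + P) + 13 = 13 + J + P)
Q = -45 (Q = (13 + 4 + 9) - 1*71 = 26 - 71 = -45)
g = -2 (g = (-2 - 1*6) - 1*(-6) = (-2 - 6) + 6 = -8 + 6 = -2)
(g + Q)² = (-2 - 45)² = (-47)² = 2209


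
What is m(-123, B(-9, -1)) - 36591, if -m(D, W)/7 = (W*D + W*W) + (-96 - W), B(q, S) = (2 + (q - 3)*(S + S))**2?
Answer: -2647983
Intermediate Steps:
B(q, S) = (2 + 2*S*(-3 + q))**2 (B(q, S) = (2 + (-3 + q)*(2*S))**2 = (2 + 2*S*(-3 + q))**2)
m(D, W) = 672 - 7*W**2 + 7*W - 7*D*W (m(D, W) = -7*((W*D + W*W) + (-96 - W)) = -7*((D*W + W**2) + (-96 - W)) = -7*((W**2 + D*W) + (-96 - W)) = -7*(-96 + W**2 - W + D*W) = 672 - 7*W**2 + 7*W - 7*D*W)
m(-123, B(-9, -1)) - 36591 = (672 - 7*16*(1 - 3*(-1) - 1*(-9))**4 + 7*(4*(1 - 3*(-1) - 1*(-9))**2) - 7*(-123)*4*(1 - 3*(-1) - 1*(-9))**2) - 36591 = (672 - 7*16*(1 + 3 + 9)**4 + 7*(4*(1 + 3 + 9)**2) - 7*(-123)*4*(1 + 3 + 9)**2) - 36591 = (672 - 7*(4*13**2)**2 + 7*(4*13**2) - 7*(-123)*4*13**2) - 36591 = (672 - 7*(4*169)**2 + 7*(4*169) - 7*(-123)*4*169) - 36591 = (672 - 7*676**2 + 7*676 - 7*(-123)*676) - 36591 = (672 - 7*456976 + 4732 + 582036) - 36591 = (672 - 3198832 + 4732 + 582036) - 36591 = -2611392 - 36591 = -2647983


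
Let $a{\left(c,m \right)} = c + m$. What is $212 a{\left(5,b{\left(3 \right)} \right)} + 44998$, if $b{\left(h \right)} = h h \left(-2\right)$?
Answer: $42242$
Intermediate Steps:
$b{\left(h \right)} = - 2 h^{2}$ ($b{\left(h \right)} = h^{2} \left(-2\right) = - 2 h^{2}$)
$212 a{\left(5,b{\left(3 \right)} \right)} + 44998 = 212 \left(5 - 2 \cdot 3^{2}\right) + 44998 = 212 \left(5 - 18\right) + 44998 = 212 \left(-13\right) + 44998 = -2756 + 44998 = 42242$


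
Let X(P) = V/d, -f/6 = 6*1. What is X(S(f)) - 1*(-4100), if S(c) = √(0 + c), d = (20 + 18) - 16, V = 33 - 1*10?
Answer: 90223/22 ≈ 4101.0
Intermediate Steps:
V = 23 (V = 33 - 10 = 23)
d = 22 (d = 38 - 16 = 22)
f = -36 ≈ -36.000
S(c) = √c
X(P) = 23/22
X(S(f)) - 1*(-4100) = 23/22 - 1*(-4100) = 23/22 + 4100 = 90223/22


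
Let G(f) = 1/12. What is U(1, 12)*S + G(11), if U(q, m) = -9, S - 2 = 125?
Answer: -13715/12 ≈ -1142.9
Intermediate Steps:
S = 127 (S = 2 + 125 = 127)
G(f) = 1/12
U(1, 12)*S + G(11) = -9*127 + 1/12 = -1143 + 1/12 = -13715/12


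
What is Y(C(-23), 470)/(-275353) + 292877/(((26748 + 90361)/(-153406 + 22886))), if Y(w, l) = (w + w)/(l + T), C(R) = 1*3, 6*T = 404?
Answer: -8483736805908942701/25990529468462 ≈ -3.2642e+5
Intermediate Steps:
T = 202/3 (T = (⅙)*404 = 202/3 ≈ 67.333)
C(R) = 3
Y(w, l) = 2*w/(202/3 + l) (Y(w, l) = (w + w)/(l + 202/3) = (2*w)/(202/3 + l) = 2*w/(202/3 + l))
Y(C(-23), 470)/(-275353) + 292877/(((26748 + 90361)/(-153406 + 22886))) = (6*3/(202 + 3*470))/(-275353) + 292877/(((26748 + 90361)/(-153406 + 22886))) = (6*3/(202 + 1410))*(-1/275353) + 292877/((117109/(-130520))) = (6*3/1612)*(-1/275353) + 292877/((117109*(-1/130520))) = (6*3*(1/1612))*(-1/275353) + 292877/(-117109/130520) = (9/806)*(-1/275353) + 292877*(-130520/117109) = -9/221934518 - 38226306040/117109 = -8483736805908942701/25990529468462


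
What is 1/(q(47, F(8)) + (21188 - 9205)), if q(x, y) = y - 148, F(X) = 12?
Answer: 1/11847 ≈ 8.4409e-5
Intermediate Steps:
q(x, y) = -148 + y
1/(q(47, F(8)) + (21188 - 9205)) = 1/((-148 + 12) + (21188 - 9205)) = 1/(-136 + 11983) = 1/11847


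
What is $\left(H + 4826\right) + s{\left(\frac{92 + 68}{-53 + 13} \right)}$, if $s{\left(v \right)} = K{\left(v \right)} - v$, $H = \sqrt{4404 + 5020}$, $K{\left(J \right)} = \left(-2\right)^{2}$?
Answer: $4834 + 4 \sqrt{589} \approx 4931.1$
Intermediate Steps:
$K{\left(J \right)} = 4$
$H = 4 \sqrt{589}$ ($H = \sqrt{9424} = 4 \sqrt{589} \approx 97.077$)
$s{\left(v \right)} = 4 - v$
$\left(H + 4826\right) + s{\left(\frac{92 + 68}{-53 + 13} \right)} = \left(4 \sqrt{589} + 4826\right) + \left(4 - \frac{92 + 68}{-53 + 13}\right) = \left(4826 + 4 \sqrt{589}\right) + \left(4 - \frac{160}{-40}\right) = \left(4826 + 4 \sqrt{589}\right) + \left(4 - 160 \left(- \frac{1}{40}\right)\right) = \left(4826 + 4 \sqrt{589}\right) + \left(4 - -4\right) = \left(4826 + 4 \sqrt{589}\right) + \left(4 + 4\right) = \left(4826 + 4 \sqrt{589}\right) + 8 = 4834 + 4 \sqrt{589}$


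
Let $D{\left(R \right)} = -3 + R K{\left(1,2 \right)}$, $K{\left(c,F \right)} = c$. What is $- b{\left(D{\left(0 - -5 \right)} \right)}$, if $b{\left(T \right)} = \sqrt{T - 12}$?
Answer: $- i \sqrt{10} \approx - 3.1623 i$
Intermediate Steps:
$D{\left(R \right)} = -3 + R$ ($D{\left(R \right)} = -3 + R 1 = -3 + R$)
$b{\left(T \right)} = \sqrt{-12 + T}$
$- b{\left(D{\left(0 - -5 \right)} \right)} = - \sqrt{-12 + \left(-3 + \left(0 - -5\right)\right)} = - \sqrt{-12 + \left(-3 + \left(0 + 5\right)\right)} = - \sqrt{-12 + \left(-3 + 5\right)} = - \sqrt{-12 + 2} = - \sqrt{-10} = - i \sqrt{10}$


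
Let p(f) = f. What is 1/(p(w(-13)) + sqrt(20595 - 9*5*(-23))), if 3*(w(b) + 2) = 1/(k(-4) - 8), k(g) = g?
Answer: 2628/28027151 + 1296*sqrt(21630)/28027151 ≈ 0.0068945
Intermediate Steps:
w(b) = -73/36 (w(b) = -2 + 1/(3*(-4 - 8)) = -2 + (1/3)/(-12) = -2 + (1/3)*(-1/12) = -2 - 1/36 = -73/36)
1/(p(w(-13)) + sqrt(20595 - 9*5*(-23))) = 1/(-73/36 + sqrt(20595 - 9*5*(-23))) = 1/(-73/36 + sqrt(20595 - 45*(-23))) = 1/(-73/36 + sqrt(20595 + 1035)) = 1/(-73/36 + sqrt(21630))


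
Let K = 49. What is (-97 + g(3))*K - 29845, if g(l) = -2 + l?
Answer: -34549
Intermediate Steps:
(-97 + g(3))*K - 29845 = (-97 + (-2 + 3))*49 - 29845 = (-97 + 1)*49 - 29845 = -96*49 - 29845 = -4704 - 29845 = -34549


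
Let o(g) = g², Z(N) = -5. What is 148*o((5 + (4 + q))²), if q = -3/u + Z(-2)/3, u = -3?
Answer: 57812500/81 ≈ 7.1374e+5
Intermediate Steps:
q = -⅔ (q = -3/(-3) - 5/3 = -3*(-⅓) - 5*⅓ = 1 - 5/3 = -⅔ ≈ -0.66667)
148*o((5 + (4 + q))²) = 148*((5 + (4 - ⅔))²)² = 148*((5 + 10/3)²)² = 148*((25/3)²)² = 148*(625/9)² = 148*(390625/81) = 57812500/81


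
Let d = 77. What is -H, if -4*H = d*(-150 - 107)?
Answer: -19789/4 ≈ -4947.3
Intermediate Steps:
H = 19789/4 (H = -77*(-150 - 107)/4 = -77*(-257)/4 = -¼*(-19789) = 19789/4 ≈ 4947.3)
-H = -1*19789/4 = -19789/4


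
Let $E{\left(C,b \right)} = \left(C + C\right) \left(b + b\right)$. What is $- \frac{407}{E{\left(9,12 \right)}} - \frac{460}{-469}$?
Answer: $\frac{7837}{202608} \approx 0.038681$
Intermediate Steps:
$E{\left(C,b \right)} = 4 C b$ ($E{\left(C,b \right)} = 2 C 2 b = 4 C b$)
$- \frac{407}{E{\left(9,12 \right)}} - \frac{460}{-469} = - \frac{407}{4 \cdot 9 \cdot 12} - \frac{460}{-469} = - \frac{407}{432} - - \frac{460}{469} = \left(-407\right) \frac{1}{432} + \frac{460}{469} = - \frac{407}{432} + \frac{460}{469} = \frac{7837}{202608}$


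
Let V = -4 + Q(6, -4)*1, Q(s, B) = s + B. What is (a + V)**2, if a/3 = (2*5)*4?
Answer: 13924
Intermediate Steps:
Q(s, B) = B + s
V = -2 (V = -4 + (-4 + 6)*1 = -4 + 2*1 = -4 + 2 = -2)
a = 120 (a = 3*((2*5)*4) = 3*(10*4) = 3*40 = 120)
(a + V)**2 = (120 - 2)**2 = 118**2 = 13924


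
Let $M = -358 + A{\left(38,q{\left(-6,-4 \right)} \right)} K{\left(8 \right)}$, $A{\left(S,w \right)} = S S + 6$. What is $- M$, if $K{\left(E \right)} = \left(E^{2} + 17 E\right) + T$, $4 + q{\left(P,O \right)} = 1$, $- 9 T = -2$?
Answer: $- \frac{2609678}{9} \approx -2.8996 \cdot 10^{5}$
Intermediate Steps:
$T = \frac{2}{9}$ ($T = \left(- \frac{1}{9}\right) \left(-2\right) = \frac{2}{9} \approx 0.22222$)
$q{\left(P,O \right)} = -3$ ($q{\left(P,O \right)} = -4 + 1 = -3$)
$K{\left(E \right)} = \frac{2}{9} + E^{2} + 17 E$ ($K{\left(E \right)} = \left(E^{2} + 17 E\right) + \frac{2}{9} = \frac{2}{9} + E^{2} + 17 E$)
$A{\left(S,w \right)} = 6 + S^{2}$ ($A{\left(S,w \right)} = S^{2} + 6 = 6 + S^{2}$)
$M = \frac{2609678}{9}$ ($M = -358 + \left(6 + 38^{2}\right) \left(\frac{2}{9} + 8^{2} + 17 \cdot 8\right) = -358 + \left(6 + 1444\right) \left(\frac{2}{9} + 64 + 136\right) = -358 + 1450 \cdot \frac{1802}{9} = -358 + \frac{2612900}{9} = \frac{2609678}{9} \approx 2.8996 \cdot 10^{5}$)
$- M = \left(-1\right) \frac{2609678}{9} = - \frac{2609678}{9}$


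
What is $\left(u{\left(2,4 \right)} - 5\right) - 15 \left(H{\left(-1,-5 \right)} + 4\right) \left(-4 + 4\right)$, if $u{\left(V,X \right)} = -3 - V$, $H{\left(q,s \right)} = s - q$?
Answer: $-10$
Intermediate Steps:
$\left(u{\left(2,4 \right)} - 5\right) - 15 \left(H{\left(-1,-5 \right)} + 4\right) \left(-4 + 4\right) = \left(\left(-3 - 2\right) - 5\right) - 15 \left(\left(-5 - -1\right) + 4\right) \left(-4 + 4\right) = \left(\left(-3 - 2\right) - 5\right) - 15 \left(\left(-5 + 1\right) + 4\right) 0 = \left(-5 - 5\right) - 15 \left(-4 + 4\right) 0 = -10 - 15 \cdot 0 \cdot 0 = -10 - 0 = -10 + 0 = -10$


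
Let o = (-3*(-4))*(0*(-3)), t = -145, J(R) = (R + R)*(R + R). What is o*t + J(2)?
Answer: 16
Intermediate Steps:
J(R) = 4*R² (J(R) = (2*R)*(2*R) = 4*R²)
o = 0 (o = 12*0 = 0)
o*t + J(2) = 0*(-145) + 4*2² = 0 + 4*4 = 0 + 16 = 16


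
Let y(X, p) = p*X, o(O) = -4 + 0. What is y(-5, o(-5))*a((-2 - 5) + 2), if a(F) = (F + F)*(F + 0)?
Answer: 1000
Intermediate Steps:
o(O) = -4
a(F) = 2*F**2 (a(F) = (2*F)*F = 2*F**2)
y(X, p) = X*p
y(-5, o(-5))*a((-2 - 5) + 2) = (-5*(-4))*(2*((-2 - 5) + 2)**2) = 20*(2*(-7 + 2)**2) = 20*(2*(-5)**2) = 20*(2*25) = 20*50 = 1000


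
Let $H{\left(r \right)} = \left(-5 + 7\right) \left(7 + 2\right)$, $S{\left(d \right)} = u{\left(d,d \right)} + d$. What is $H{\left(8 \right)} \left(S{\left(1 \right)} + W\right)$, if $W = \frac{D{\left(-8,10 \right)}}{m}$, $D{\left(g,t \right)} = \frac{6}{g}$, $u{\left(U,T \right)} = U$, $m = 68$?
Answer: $\frac{4869}{136} \approx 35.801$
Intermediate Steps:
$S{\left(d \right)} = 2 d$ ($S{\left(d \right)} = d + d = 2 d$)
$H{\left(r \right)} = 18$ ($H{\left(r \right)} = 2 \cdot 9 = 18$)
$W = - \frac{3}{272}$ ($W = \frac{6 \frac{1}{-8}}{68} = 6 \left(- \frac{1}{8}\right) \frac{1}{68} = \left(- \frac{3}{4}\right) \frac{1}{68} = - \frac{3}{272} \approx -0.011029$)
$H{\left(8 \right)} \left(S{\left(1 \right)} + W\right) = 18 \left(2 \cdot 1 - \frac{3}{272}\right) = 18 \left(2 - \frac{3}{272}\right) = 18 \cdot \frac{541}{272} = \frac{4869}{136}$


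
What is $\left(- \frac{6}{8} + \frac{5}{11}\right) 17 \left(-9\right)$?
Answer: $\frac{1989}{44} \approx 45.205$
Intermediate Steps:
$\left(- \frac{6}{8} + \frac{5}{11}\right) 17 \left(-9\right) = \left(\left(-6\right) \frac{1}{8} + 5 \cdot \frac{1}{11}\right) 17 \left(-9\right) = \left(- \frac{3}{4} + \frac{5}{11}\right) 17 \left(-9\right) = \left(- \frac{13}{44}\right) 17 \left(-9\right) = \left(- \frac{221}{44}\right) \left(-9\right) = \frac{1989}{44}$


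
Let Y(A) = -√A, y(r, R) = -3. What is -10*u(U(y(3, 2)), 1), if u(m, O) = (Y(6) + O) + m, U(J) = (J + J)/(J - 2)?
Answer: -22 + 10*√6 ≈ 2.4949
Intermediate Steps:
U(J) = 2*J/(-2 + J) (U(J) = (2*J)/(-2 + J) = 2*J/(-2 + J))
u(m, O) = O + m - √6 (u(m, O) = (-√6 + O) + m = (O - √6) + m = O + m - √6)
-10*u(U(y(3, 2)), 1) = -10*(1 + 2*(-3)/(-2 - 3) - √6) = -10*(1 + 2*(-3)/(-5) - √6) = -10*(1 + 2*(-3)*(-⅕) - √6) = -10*(1 + 6/5 - √6) = -10*(11/5 - √6) = -22 + 10*√6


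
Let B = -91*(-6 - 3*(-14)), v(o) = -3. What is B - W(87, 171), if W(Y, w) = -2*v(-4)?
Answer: -3282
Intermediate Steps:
W(Y, w) = 6 (W(Y, w) = -2*(-3) = 6)
B = -3276 (B = -91*(-6 + 42) = -91*36 = -3276)
B - W(87, 171) = -3276 - 1*6 = -3276 - 6 = -3282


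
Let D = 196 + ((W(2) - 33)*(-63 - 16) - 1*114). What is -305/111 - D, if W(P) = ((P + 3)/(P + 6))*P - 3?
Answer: -1256519/444 ≈ -2830.0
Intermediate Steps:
W(P) = -3 + P*(3 + P)/(6 + P) (W(P) = ((3 + P)/(6 + P))*P - 3 = P*(3 + P)/(6 + P) - 3 = -3 + P*(3 + P)/(6 + P))
D = 11309/4 (D = 196 + (((-18 + 2²)/(6 + 2) - 33)*(-63 - 16) - 1*114) = 196 + (((-18 + 4)/8 - 33)*(-79) - 114) = 196 + (((⅛)*(-14) - 33)*(-79) - 114) = 196 + ((-7/4 - 33)*(-79) - 114) = 196 + (-139/4*(-79) - 114) = 196 + (10981/4 - 114) = 196 + 10525/4 = 11309/4 ≈ 2827.3)
-305/111 - D = -305/111 - 1*11309/4 = -305*1/111 - 11309/4 = -305/111 - 11309/4 = -1256519/444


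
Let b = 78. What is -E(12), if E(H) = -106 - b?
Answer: 184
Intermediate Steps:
E(H) = -184 (E(H) = -106 - 1*78 = -106 - 78 = -184)
-E(12) = -1*(-184) = 184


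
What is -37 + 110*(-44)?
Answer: -4877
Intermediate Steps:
-37 + 110*(-44) = -37 - 4840 = -4877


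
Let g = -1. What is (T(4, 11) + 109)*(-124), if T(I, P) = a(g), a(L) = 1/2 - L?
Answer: -13702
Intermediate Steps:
a(L) = ½ - L
T(I, P) = 3/2 (T(I, P) = ½ - 1*(-1) = ½ + 1 = 3/2)
(T(4, 11) + 109)*(-124) = (3/2 + 109)*(-124) = (221/2)*(-124) = -13702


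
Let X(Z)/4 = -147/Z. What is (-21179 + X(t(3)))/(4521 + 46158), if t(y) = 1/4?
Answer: -23531/50679 ≈ -0.46431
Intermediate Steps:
t(y) = ¼
X(Z) = -588/Z (X(Z) = 4*(-147/Z) = -588/Z)
(-21179 + X(t(3)))/(4521 + 46158) = (-21179 - 588/¼)/(4521 + 46158) = (-21179 - 588*4)/50679 = (-21179 - 2352)*(1/50679) = -23531*1/50679 = -23531/50679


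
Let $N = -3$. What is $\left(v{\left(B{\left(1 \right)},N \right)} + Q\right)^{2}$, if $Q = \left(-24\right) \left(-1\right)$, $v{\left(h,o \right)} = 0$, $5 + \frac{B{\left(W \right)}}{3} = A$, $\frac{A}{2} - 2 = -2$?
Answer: $576$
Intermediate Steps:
$A = 0$ ($A = 4 + 2 \left(-2\right) = 4 - 4 = 0$)
$B{\left(W \right)} = -15$ ($B{\left(W \right)} = -15 + 3 \cdot 0 = -15 + 0 = -15$)
$Q = 24$
$\left(v{\left(B{\left(1 \right)},N \right)} + Q\right)^{2} = \left(0 + 24\right)^{2} = 24^{2} = 576$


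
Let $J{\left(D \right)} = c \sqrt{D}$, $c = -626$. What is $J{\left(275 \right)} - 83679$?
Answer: $-83679 - 3130 \sqrt{11} \approx -94060.0$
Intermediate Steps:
$J{\left(D \right)} = - 626 \sqrt{D}$
$J{\left(275 \right)} - 83679 = - 626 \sqrt{275} - 83679 = - 626 \cdot 5 \sqrt{11} - 83679 = - 3130 \sqrt{11} - 83679 = -83679 - 3130 \sqrt{11}$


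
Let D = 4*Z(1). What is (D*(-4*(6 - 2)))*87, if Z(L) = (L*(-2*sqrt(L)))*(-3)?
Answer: -33408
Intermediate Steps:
Z(L) = 6*L**(3/2) (Z(L) = -2*L**(3/2)*(-3) = 6*L**(3/2))
D = 24 (D = 4*(6*1**(3/2)) = 4*(6*1) = 4*6 = 24)
(D*(-4*(6 - 2)))*87 = (24*(-4*(6 - 2)))*87 = (24*(-4*4))*87 = (24*(-16))*87 = -384*87 = -33408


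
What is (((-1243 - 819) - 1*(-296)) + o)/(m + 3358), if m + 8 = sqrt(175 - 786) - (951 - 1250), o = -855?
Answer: -9564029/13315812 + 2621*I*sqrt(611)/13315812 ≈ -0.71825 + 0.0048654*I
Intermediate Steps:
m = 291 + I*sqrt(611) (m = -8 + (sqrt(175 - 786) - (951 - 1250)) = -8 + (sqrt(-611) - 1*(-299)) = -8 + (I*sqrt(611) + 299) = -8 + (299 + I*sqrt(611)) = 291 + I*sqrt(611) ≈ 291.0 + 24.718*I)
(((-1243 - 819) - 1*(-296)) + o)/(m + 3358) = (((-1243 - 819) - 1*(-296)) - 855)/((291 + I*sqrt(611)) + 3358) = ((-2062 + 296) - 855)/(3649 + I*sqrt(611)) = (-1766 - 855)/(3649 + I*sqrt(611)) = -2621/(3649 + I*sqrt(611))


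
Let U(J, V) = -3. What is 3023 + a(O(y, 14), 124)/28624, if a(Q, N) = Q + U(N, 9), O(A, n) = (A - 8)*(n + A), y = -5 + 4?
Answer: 10816279/3578 ≈ 3023.0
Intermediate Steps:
y = -1
O(A, n) = (-8 + A)*(A + n)
a(Q, N) = -3 + Q (a(Q, N) = Q - 3 = -3 + Q)
3023 + a(O(y, 14), 124)/28624 = 3023 + (-3 + ((-1)**2 - 8*(-1) - 8*14 - 1*14))/28624 = 3023 + (-3 + (1 + 8 - 112 - 14))*(1/28624) = 3023 + (-3 - 117)*(1/28624) = 3023 - 120*1/28624 = 3023 - 15/3578 = 10816279/3578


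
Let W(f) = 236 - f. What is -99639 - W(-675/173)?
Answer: -17279050/173 ≈ -99879.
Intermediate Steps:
-99639 - W(-675/173) = -99639 - (236 - (-675)/173) = -99639 - (236 - 1*(-675/173)) = -99639 - (236 + 675/173) = -99639 - 1*41503/173 = -99639 - 41503/173 = -17279050/173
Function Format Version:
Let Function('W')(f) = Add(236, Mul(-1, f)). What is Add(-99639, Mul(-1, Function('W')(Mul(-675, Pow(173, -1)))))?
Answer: Rational(-17279050, 173) ≈ -99879.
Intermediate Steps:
Add(-99639, Mul(-1, Function('W')(Mul(-675, Pow(173, -1))))) = Add(-99639, Mul(-1, Add(236, Mul(-1, Mul(-675, Pow(173, -1)))))) = Add(-99639, Mul(-1, Add(236, Mul(-1, Mul(-675, Rational(1, 173)))))) = Add(-99639, Mul(-1, Add(236, Mul(-1, Rational(-675, 173))))) = Add(-99639, Mul(-1, Add(236, Rational(675, 173)))) = Add(-99639, Mul(-1, Rational(41503, 173))) = Add(-99639, Rational(-41503, 173)) = Rational(-17279050, 173)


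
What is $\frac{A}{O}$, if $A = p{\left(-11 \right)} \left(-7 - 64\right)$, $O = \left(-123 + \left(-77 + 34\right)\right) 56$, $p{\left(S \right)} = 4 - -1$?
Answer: $\frac{355}{9296} \approx 0.038188$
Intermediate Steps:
$p{\left(S \right)} = 5$ ($p{\left(S \right)} = 4 + 1 = 5$)
$O = -9296$ ($O = \left(-123 - 43\right) 56 = \left(-166\right) 56 = -9296$)
$A = -355$ ($A = 5 \left(-7 - 64\right) = 5 \left(-71\right) = -355$)
$\frac{A}{O} = - \frac{355}{-9296} = \left(-355\right) \left(- \frac{1}{9296}\right) = \frac{355}{9296}$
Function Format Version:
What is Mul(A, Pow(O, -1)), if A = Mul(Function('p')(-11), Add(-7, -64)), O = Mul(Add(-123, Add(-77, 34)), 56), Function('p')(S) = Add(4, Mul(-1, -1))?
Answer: Rational(355, 9296) ≈ 0.038188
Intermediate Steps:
Function('p')(S) = 5 (Function('p')(S) = Add(4, 1) = 5)
O = -9296 (O = Mul(Add(-123, -43), 56) = Mul(-166, 56) = -9296)
A = -355 (A = Mul(5, Add(-7, -64)) = Mul(5, -71) = -355)
Mul(A, Pow(O, -1)) = Mul(-355, Pow(-9296, -1)) = Mul(-355, Rational(-1, 9296)) = Rational(355, 9296)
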